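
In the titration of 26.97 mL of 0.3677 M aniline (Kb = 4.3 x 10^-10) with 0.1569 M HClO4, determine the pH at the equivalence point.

n(C6H5NH2) = 0.3677 x 0.02697 = 0.009917 mol; V(HClO4) at equivalence = 0.009917/0.1569 = 0.06321 L.
At equivalence the base is fully converted to C6H5NH3+; total volume = 0.09018 L, so [C6H5NH3+] = 0.009917/0.09018 = 0.1100 M.
Ka(C6H5NH3+) = Kw/Kb = 1.0e-14 / 4.3 x 10^-10 = 2.33e-5.
[H^+] = sqrt(Ka x [C6H5NH3+]) = sqrt(2.33e-5 x 0.1100) = 0.00160 M.
pH = -log(0.00160) = 2.80.

2.80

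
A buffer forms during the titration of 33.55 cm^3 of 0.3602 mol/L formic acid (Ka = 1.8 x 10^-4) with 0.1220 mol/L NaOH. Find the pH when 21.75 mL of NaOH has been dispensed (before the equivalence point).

Initial n(HCOOH) = 0.3602 x 0.03355 = 0.01208 mol.
n(NaOH) added = 0.1220 x 0.02175 = 0.002653 mol, converting that many moles of HCOOH to HCOO-.
Remaining n(HCOOH) = 0.009431 mol; n(HCOO-) = 0.002653 mol.
By Henderson-Hasselbalch, pH = pKa + log([A^-]/[HA]) = 3.74 + log(0.002653/0.009431) = 3.74 + (-0.55) = 3.19.

3.19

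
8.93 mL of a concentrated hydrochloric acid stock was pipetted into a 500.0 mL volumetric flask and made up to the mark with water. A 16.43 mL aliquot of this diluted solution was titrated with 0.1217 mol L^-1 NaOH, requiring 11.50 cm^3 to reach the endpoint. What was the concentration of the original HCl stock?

4.77 M

n(NaOH) = 0.1217 x 0.01150 = 0.001400 mol.
n(HCl) in the aliquot = 0.001400 mol.
[diluted HCl] = 0.001400 / 0.01643 = 0.08518 M.
Dilution factor = 500.0/8.930 = 55.99, so [stock] = 0.08518 x 55.99 = 4.77 M.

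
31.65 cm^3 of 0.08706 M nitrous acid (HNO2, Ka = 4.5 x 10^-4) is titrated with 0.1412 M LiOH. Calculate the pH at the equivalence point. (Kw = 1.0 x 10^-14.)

8.04

n(HNO2) = 0.08706 x 0.03165 = 0.002755 mol; V(LiOH) at equivalence = 0.002755/0.1412 = 0.01951 L.
At equivalence all the acid is converted to NO2-; total volume = 0.03165 + 0.01951 = 0.05116 L, so [NO2-] = 0.002755/0.05116 = 0.05385 M.
Kb = Kw/Ka = 1.0e-14 / 4.5 x 10^-4 = 2.22e-11.
[OH^-] = sqrt(Kb x [NO2-]) = sqrt(2.22e-11 x 0.05385) = 1.09e-6 M.
pOH = 5.96, so pH = 14.00 - 5.96 = 8.04.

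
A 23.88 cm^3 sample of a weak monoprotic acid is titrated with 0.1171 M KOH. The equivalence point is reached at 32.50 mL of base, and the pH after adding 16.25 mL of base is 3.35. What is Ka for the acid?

16.25 mL is half of the equivalence volume, so this is the half-equivalence point where [HA] = [A^-].
At half-equivalence pH = pKa, so pKa = 3.35.
Ka = 10^(-3.35) = 4.5 x 10^-4.

4.5 x 10^-4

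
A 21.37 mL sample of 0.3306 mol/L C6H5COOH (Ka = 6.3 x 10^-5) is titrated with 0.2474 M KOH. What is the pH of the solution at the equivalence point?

n(C6H5COOH) = 0.3306 x 0.02137 = 0.007065 mol; V(KOH) at equivalence = 0.007065/0.2474 = 0.02856 L.
At equivalence all the acid is converted to C6H5COO-; total volume = 0.02137 + 0.02856 = 0.04993 L, so [C6H5COO-] = 0.007065/0.04993 = 0.1415 M.
Kb = Kw/Ka = 1.0e-14 / 6.3 x 10^-5 = 1.59e-10.
[OH^-] = sqrt(Kb x [C6H5COO-]) = sqrt(1.59e-10 x 0.1415) = 4.74e-6 M.
pOH = 5.32, so pH = 14.00 - 5.32 = 8.68.

8.68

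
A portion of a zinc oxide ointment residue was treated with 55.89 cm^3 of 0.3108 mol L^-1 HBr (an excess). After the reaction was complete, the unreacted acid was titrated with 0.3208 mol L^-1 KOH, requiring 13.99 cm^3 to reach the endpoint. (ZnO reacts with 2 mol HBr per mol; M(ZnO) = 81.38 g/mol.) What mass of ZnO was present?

Total n(HBr) added = 0.3108 x 0.05589 = 0.01737 mol.
n(KOH) used = 0.3208 x 0.01399 = 0.004488 mol, which equals the excess n(HBr).
So n(HBr) consumed by the sample = 0.01737 - 0.004488 = 0.01288 mol.
n(ZnO) = 0.01288 / 2 = 0.006441 mol.
mass = 0.006441 mol x 81.38 g/mol = 0.524 g.

0.524 g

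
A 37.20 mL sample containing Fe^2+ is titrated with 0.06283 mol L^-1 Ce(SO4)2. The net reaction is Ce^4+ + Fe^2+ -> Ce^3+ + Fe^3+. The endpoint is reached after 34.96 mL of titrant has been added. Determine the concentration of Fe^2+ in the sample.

n(Ce(SO4)2) = 0.06283 x 0.03496 = 0.002197 mol.
From the balanced equation, 1 mol Ce(SO4)2 reacts with 1 mol Fe^2+, so n(Fe^2+) = 0.002197 x 1/1 = 0.002197 mol.
[Fe^2+] = 0.002197 / 0.03720 L = 0.0590 M.

0.0590 M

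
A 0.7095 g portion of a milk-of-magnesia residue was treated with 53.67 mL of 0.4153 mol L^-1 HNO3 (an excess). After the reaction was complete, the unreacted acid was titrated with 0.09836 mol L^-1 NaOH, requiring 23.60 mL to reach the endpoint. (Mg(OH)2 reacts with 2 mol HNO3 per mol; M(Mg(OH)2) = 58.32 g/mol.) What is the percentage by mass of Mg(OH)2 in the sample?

Total n(HNO3) added = 0.4153 x 0.05367 = 0.02229 mol.
n(NaOH) used = 0.09836 x 0.02360 = 0.002321 mol, which equals the excess n(HNO3).
So n(HNO3) consumed by the sample = 0.02229 - 0.002321 = 0.01997 mol.
n(Mg(OH)2) = 0.01997 / 2 = 0.009984 mol.
mass Mg(OH)2 = 0.009984 x 58.32 = 0.5823 g, so %Mg(OH)2 = 0.5823/0.7095 x 100 = 82.1%.

82.1%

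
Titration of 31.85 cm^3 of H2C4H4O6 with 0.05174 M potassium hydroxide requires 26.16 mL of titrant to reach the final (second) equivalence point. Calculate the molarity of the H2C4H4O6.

n(KOH) = 0.05174 x 0.02616 = 0.001354 mol.
At the final (second) equivalence point, 2 mol OH^- react per mol H2C4H4O6, so n(H2C4H4O6) = 0.001354 / 2 = 0.0006768 mol.
[H2C4H4O6] = 0.0006768 / 0.03185 L = 0.0212 M.

0.0212 M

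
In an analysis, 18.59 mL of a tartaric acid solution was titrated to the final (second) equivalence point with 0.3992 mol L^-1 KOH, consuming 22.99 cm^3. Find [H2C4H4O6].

0.247 M

n(KOH) = 0.3992 x 0.02299 = 0.009178 mol.
At the final (second) equivalence point, 2 mol OH^- react per mol H2C4H4O6, so n(H2C4H4O6) = 0.009178 / 2 = 0.004589 mol.
[H2C4H4O6] = 0.004589 / 0.01859 L = 0.247 M.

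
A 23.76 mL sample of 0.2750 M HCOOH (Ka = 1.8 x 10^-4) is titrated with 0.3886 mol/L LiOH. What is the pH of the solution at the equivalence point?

n(HCOOH) = 0.2750 x 0.02376 = 0.006534 mol; V(LiOH) at equivalence = 0.006534/0.3886 = 0.01681 L.
At equivalence all the acid is converted to HCOO-; total volume = 0.02376 + 0.01681 = 0.04057 L, so [HCOO-] = 0.006534/0.04057 = 0.1610 M.
Kb = Kw/Ka = 1.0e-14 / 1.8 x 10^-4 = 5.56e-11.
[OH^-] = sqrt(Kb x [HCOO-]) = sqrt(5.56e-11 x 0.1610) = 2.99e-6 M.
pOH = 5.52, so pH = 14.00 - 5.52 = 8.48.

8.48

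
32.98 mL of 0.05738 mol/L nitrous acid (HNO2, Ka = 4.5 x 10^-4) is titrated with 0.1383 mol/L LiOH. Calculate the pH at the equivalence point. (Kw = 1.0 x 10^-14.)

n(HNO2) = 0.05738 x 0.03298 = 0.001892 mol; V(LiOH) at equivalence = 0.001892/0.1383 = 0.01368 L.
At equivalence all the acid is converted to NO2-; total volume = 0.03298 + 0.01368 = 0.04666 L, so [NO2-] = 0.001892/0.04666 = 0.04055 M.
Kb = Kw/Ka = 1.0e-14 / 4.5 x 10^-4 = 2.22e-11.
[OH^-] = sqrt(Kb x [NO2-]) = sqrt(2.22e-11 x 0.04055) = 9.49e-7 M.
pOH = 6.02, so pH = 14.00 - 6.02 = 7.98.

7.98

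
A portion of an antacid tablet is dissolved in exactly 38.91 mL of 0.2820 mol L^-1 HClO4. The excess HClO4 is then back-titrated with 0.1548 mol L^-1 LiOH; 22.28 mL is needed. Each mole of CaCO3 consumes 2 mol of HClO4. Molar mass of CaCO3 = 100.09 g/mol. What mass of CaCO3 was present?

0.377 g

Total n(HClO4) added = 0.2820 x 0.03891 = 0.01097 mol.
n(LiOH) used = 0.1548 x 0.02228 = 0.003449 mol, which equals the excess n(HClO4).
So n(HClO4) consumed by the sample = 0.01097 - 0.003449 = 0.007524 mol.
n(CaCO3) = 0.007524 / 2 = 0.003762 mol.
mass = 0.003762 mol x 100.09 g/mol = 0.377 g.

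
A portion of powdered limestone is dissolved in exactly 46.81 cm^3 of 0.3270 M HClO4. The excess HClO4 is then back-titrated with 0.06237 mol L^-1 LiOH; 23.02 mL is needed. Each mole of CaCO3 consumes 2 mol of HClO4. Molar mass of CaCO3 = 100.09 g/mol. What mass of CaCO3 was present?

Total n(HClO4) added = 0.3270 x 0.04681 = 0.01531 mol.
n(LiOH) used = 0.06237 x 0.02302 = 0.001436 mol, which equals the excess n(HClO4).
So n(HClO4) consumed by the sample = 0.01531 - 0.001436 = 0.01387 mol.
n(CaCO3) = 0.01387 / 2 = 0.006936 mol.
mass = 0.006936 mol x 100.09 g/mol = 0.694 g.

0.694 g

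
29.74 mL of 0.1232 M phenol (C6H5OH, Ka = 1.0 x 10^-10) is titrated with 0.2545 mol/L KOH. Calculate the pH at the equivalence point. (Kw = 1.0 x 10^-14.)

n(C6H5OH) = 0.1232 x 0.02974 = 0.003664 mol; V(KOH) at equivalence = 0.003664/0.2545 = 0.01440 L.
At equivalence all the acid is converted to C6H5O-; total volume = 0.02974 + 0.01440 = 0.04414 L, so [C6H5O-] = 0.003664/0.04414 = 0.08301 M.
Kb = Kw/Ka = 1.0e-14 / 1.0 x 10^-10 = 0.000100.
[OH^-] = sqrt(Kb x [C6H5O-]) = sqrt(0.000100 x 0.08301) = 0.00288 M.
pOH = 2.54, so pH = 14.00 - 2.54 = 11.46.

11.46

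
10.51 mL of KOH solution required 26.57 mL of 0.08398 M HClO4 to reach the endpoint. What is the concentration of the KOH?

n(HClO4) delivered = 0.08398 x 0.02657 = 0.002231 mol.
For a 1:1 reaction, n(KOH) = 0.002231 mol.
[KOH] = 0.002231 mol / 0.01051 L = 0.212 M.

0.212 M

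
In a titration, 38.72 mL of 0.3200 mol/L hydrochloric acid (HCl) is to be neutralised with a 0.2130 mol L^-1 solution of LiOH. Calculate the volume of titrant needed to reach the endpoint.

n(HCl) = 0.3200 mol/L x 0.03872 L = 0.01239 mol.
At equivalence n(LiOH) = n(HCl) = 0.01239 mol.
V(LiOH) = 0.01239 / 0.2130 = 0.05817 L = 58.2 mL.

58.2 mL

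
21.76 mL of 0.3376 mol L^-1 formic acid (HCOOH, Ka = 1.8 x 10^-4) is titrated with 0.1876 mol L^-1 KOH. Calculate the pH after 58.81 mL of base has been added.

12.66

n(acid) = 0.3376 x 0.02176 = 0.007346 mol; n(KOH) added = 0.1876 x 0.05881 = 0.01103 mol.
Base is in excess by 0.01103 - 0.007346 = 0.003687 mol in a total volume of 0.08057 L.
[OH^-] = 0.003687/0.08057 = 0.04576 M, so pOH = 1.34 and pH = 14.00 - 1.34 = 12.66.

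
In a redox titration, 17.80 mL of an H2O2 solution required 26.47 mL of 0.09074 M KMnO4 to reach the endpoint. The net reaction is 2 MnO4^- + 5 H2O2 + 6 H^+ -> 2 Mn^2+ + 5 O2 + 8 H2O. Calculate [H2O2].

0.337 M

n(KMnO4) = 0.09074 x 0.02647 = 0.002402 mol.
From the balanced equation, 2 mol KMnO4 reacts with 5 mol H2O2, so n(H2O2) = 0.002402 x 5/2 = 0.006005 mol.
[H2O2] = 0.006005 / 0.01780 L = 0.337 M.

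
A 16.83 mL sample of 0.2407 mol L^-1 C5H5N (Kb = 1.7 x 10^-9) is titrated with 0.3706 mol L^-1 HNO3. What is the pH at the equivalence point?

3.03

n(C5H5N) = 0.2407 x 0.01683 = 0.004051 mol; V(HNO3) at equivalence = 0.004051/0.3706 = 0.01093 L.
At equivalence the base is fully converted to C5H5NH+; total volume = 0.02776 L, so [C5H5NH+] = 0.004051/0.02776 = 0.1459 M.
Ka(C5H5NH+) = Kw/Kb = 1.0e-14 / 1.7 x 10^-9 = 5.88e-6.
[H^+] = sqrt(Ka x [C5H5NH+]) = sqrt(5.88e-6 x 0.1459) = 0.000926 M.
pH = -log(0.000926) = 3.03.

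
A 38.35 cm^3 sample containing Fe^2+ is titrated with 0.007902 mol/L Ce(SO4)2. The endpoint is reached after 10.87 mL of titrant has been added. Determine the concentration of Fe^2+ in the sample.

0.00224 M

n(Ce(SO4)2) = 0.007902 x 0.01087 = 8.589e-5 mol.
From the balanced equation, 1 mol Ce(SO4)2 reacts with 1 mol Fe^2+, so n(Fe^2+) = 8.589e-5 x 1/1 = 8.589e-5 mol.
[Fe^2+] = 8.589e-5 / 0.03835 L = 0.00224 M.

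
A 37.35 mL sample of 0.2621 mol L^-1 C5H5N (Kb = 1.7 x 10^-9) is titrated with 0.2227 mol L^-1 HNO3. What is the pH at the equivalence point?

n(C5H5N) = 0.2621 x 0.03735 = 0.009789 mol; V(HNO3) at equivalence = 0.009789/0.2227 = 0.04396 L.
At equivalence the base is fully converted to C5H5NH+; total volume = 0.08131 L, so [C5H5NH+] = 0.009789/0.08131 = 0.1204 M.
Ka(C5H5NH+) = Kw/Kb = 1.0e-14 / 1.7 x 10^-9 = 5.88e-6.
[H^+] = sqrt(Ka x [C5H5NH+]) = sqrt(5.88e-6 x 0.1204) = 0.000842 M.
pH = -log(0.000842) = 3.07.

3.07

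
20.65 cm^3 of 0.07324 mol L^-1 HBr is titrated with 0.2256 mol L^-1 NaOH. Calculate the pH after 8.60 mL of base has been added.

12.17

n(acid) = 0.07324 x 0.02065 = 0.001512 mol; n(NaOH) added = 0.2256 x 0.008600 = 0.001940 mol.
Base is in excess by 0.001940 - 0.001512 = 0.0004278 mol in a total volume of 0.02925 L.
[OH^-] = 0.0004278/0.02925 = 0.01462 M, so pOH = 1.83 and pH = 14.00 - 1.83 = 12.17.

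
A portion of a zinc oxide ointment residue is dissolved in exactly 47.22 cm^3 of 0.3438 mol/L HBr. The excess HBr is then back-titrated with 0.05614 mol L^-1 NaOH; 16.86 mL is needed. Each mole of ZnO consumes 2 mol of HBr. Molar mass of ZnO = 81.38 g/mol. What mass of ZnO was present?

Total n(HBr) added = 0.3438 x 0.04722 = 0.01623 mol.
n(NaOH) used = 0.05614 x 0.01686 = 0.0009465 mol, which equals the excess n(HBr).
So n(HBr) consumed by the sample = 0.01623 - 0.0009465 = 0.01529 mol.
n(ZnO) = 0.01529 / 2 = 0.007644 mol.
mass = 0.007644 mol x 81.38 g/mol = 0.622 g.

0.622 g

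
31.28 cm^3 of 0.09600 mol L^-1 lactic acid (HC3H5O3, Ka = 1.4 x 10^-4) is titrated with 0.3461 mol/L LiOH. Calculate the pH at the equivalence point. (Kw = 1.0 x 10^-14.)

8.36

n(HC3H5O3) = 0.09600 x 0.03128 = 0.003003 mol; V(LiOH) at equivalence = 0.003003/0.3461 = 0.008676 L.
At equivalence all the acid is converted to C3H5O3-; total volume = 0.03128 + 0.008676 = 0.03996 L, so [C3H5O3-] = 0.003003/0.03996 = 0.07515 M.
Kb = Kw/Ka = 1.0e-14 / 1.4 x 10^-4 = 7.14e-11.
[OH^-] = sqrt(Kb x [C3H5O3-]) = sqrt(7.14e-11 x 0.07515) = 2.32e-6 M.
pOH = 5.64, so pH = 14.00 - 5.64 = 8.36.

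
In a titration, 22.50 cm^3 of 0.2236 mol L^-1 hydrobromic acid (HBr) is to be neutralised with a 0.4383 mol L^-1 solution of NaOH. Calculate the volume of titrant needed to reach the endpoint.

11.5 mL

n(HBr) = 0.2236 mol/L x 0.02250 L = 0.005031 mol.
At equivalence n(NaOH) = n(HBr) = 0.005031 mol.
V(NaOH) = 0.005031 / 0.4383 = 0.01148 L = 11.5 mL.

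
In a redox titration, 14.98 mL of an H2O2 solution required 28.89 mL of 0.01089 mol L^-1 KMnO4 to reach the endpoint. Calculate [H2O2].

0.0525 M

n(KMnO4) = 0.01089 x 0.02889 = 0.0003146 mol.
From the balanced equation, 2 mol KMnO4 reacts with 5 mol H2O2, so n(H2O2) = 0.0003146 x 5/2 = 0.0007865 mol.
[H2O2] = 0.0007865 / 0.01498 L = 0.0525 M.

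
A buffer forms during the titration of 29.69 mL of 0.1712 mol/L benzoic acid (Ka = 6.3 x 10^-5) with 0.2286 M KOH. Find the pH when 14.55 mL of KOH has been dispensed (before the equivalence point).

Initial n(C6H5COOH) = 0.1712 x 0.02969 = 0.005083 mol.
n(KOH) added = 0.2286 x 0.01455 = 0.003326 mol, converting that many moles of C6H5COOH to C6H5COO-.
Remaining n(C6H5COOH) = 0.001757 mol; n(C6H5COO-) = 0.003326 mol.
By Henderson-Hasselbalch, pH = pKa + log([A^-]/[HA]) = 4.20 + log(0.003326/0.001757) = 4.20 + (+0.28) = 4.48.

4.48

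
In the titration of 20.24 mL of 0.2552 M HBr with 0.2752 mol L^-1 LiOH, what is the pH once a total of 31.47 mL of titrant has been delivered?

12.83

n(acid) = 0.2552 x 0.02024 = 0.005165 mol; n(LiOH) added = 0.2752 x 0.03147 = 0.008661 mol.
Base is in excess by 0.008661 - 0.005165 = 0.003495 mol in a total volume of 0.05171 L.
[OH^-] = 0.003495/0.05171 = 0.06759 M, so pOH = 1.17 and pH = 14.00 - 1.17 = 12.83.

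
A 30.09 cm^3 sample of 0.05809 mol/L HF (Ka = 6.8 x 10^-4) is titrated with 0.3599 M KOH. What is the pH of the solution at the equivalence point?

7.93

n(HF) = 0.05809 x 0.03009 = 0.001748 mol; V(KOH) at equivalence = 0.001748/0.3599 = 0.004857 L.
At equivalence all the acid is converted to F-; total volume = 0.03009 + 0.004857 = 0.03495 L, so [F-] = 0.001748/0.03495 = 0.05002 M.
Kb = Kw/Ka = 1.0e-14 / 6.8 x 10^-4 = 1.47e-11.
[OH^-] = sqrt(Kb x [F-]) = sqrt(1.47e-11 x 0.05002) = 8.58e-7 M.
pOH = 6.07, so pH = 14.00 - 6.07 = 7.93.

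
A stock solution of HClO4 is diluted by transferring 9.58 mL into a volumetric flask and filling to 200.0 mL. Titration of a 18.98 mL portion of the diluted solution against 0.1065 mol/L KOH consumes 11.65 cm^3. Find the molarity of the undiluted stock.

n(KOH) = 0.1065 x 0.01165 = 0.001241 mol.
n(HClO4) in the aliquot = 0.001241 mol.
[diluted HClO4] = 0.001241 / 0.01898 = 0.06537 M.
Dilution factor = 200.0/9.580 = 20.88, so [stock] = 0.06537 x 20.88 = 1.36 M.

1.36 M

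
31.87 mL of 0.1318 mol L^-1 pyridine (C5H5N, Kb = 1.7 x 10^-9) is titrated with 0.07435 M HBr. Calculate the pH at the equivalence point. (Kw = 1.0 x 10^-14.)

3.28

n(C5H5N) = 0.1318 x 0.03187 = 0.004200 mol; V(HBr) at equivalence = 0.004200/0.07435 = 0.05650 L.
At equivalence the base is fully converted to C5H5NH+; total volume = 0.08837 L, so [C5H5NH+] = 0.004200/0.08837 = 0.04753 M.
Ka(C5H5NH+) = Kw/Kb = 1.0e-14 / 1.7 x 10^-9 = 5.88e-6.
[H^+] = sqrt(Ka x [C5H5NH+]) = sqrt(5.88e-6 x 0.04753) = 0.000529 M.
pH = -log(0.000529) = 3.28.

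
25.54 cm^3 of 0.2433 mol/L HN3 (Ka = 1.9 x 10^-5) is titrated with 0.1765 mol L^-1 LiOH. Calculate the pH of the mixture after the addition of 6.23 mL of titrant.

Initial n(HN3) = 0.2433 x 0.02554 = 0.006214 mol.
n(LiOH) added = 0.1765 x 0.006230 = 0.001100 mol, converting that many moles of HN3 to N3-.
Remaining n(HN3) = 0.005114 mol; n(N3-) = 0.001100 mol.
By Henderson-Hasselbalch, pH = pKa + log([A^-]/[HA]) = 4.72 + log(0.001100/0.005114) = 4.72 + (-0.67) = 4.05.

4.05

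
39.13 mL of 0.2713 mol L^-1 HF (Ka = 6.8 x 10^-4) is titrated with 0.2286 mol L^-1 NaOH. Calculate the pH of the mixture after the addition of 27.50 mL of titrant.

3.33

Initial n(HF) = 0.2713 x 0.03913 = 0.01062 mol.
n(NaOH) added = 0.2286 x 0.02750 = 0.006287 mol, converting that many moles of HF to F-.
Remaining n(HF) = 0.004329 mol; n(F-) = 0.006287 mol.
By Henderson-Hasselbalch, pH = pKa + log([A^-]/[HA]) = 3.17 + log(0.006287/0.004329) = 3.17 + (+0.16) = 3.33.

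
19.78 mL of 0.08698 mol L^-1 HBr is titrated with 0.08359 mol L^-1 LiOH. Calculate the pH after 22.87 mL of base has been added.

n(acid) = 0.08698 x 0.01978 = 0.001720 mol; n(LiOH) added = 0.08359 x 0.02287 = 0.001912 mol.
Base is in excess by 0.001912 - 0.001720 = 0.0001912 mol in a total volume of 0.04265 L.
[OH^-] = 0.0001912/0.04265 = 0.004484 M, so pOH = 2.35 and pH = 14.00 - 2.35 = 11.65.

11.65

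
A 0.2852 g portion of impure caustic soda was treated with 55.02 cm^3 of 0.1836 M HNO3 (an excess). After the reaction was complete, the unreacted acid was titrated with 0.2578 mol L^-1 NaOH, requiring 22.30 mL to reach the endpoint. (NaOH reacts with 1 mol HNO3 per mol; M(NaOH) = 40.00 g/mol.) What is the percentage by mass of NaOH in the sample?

61.0%

Total n(HNO3) added = 0.1836 x 0.05502 = 0.01010 mol.
n(NaOH) used = 0.2578 x 0.02230 = 0.005749 mol, which equals the excess n(HNO3).
So n(HNO3) consumed by the sample = 0.01010 - 0.005749 = 0.004353 mol.
n(NaOH) = 0.004353 / 1 = 0.004353 mol.
mass NaOH = 0.004353 x 40.00 = 0.1741 g, so %NaOH = 0.1741/0.2852 x 100 = 61.0%.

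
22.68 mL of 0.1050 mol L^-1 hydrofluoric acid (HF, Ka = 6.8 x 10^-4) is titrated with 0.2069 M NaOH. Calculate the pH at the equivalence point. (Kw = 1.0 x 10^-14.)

n(HF) = 0.1050 x 0.02268 = 0.002381 mol; V(NaOH) at equivalence = 0.002381/0.2069 = 0.01151 L.
At equivalence all the acid is converted to F-; total volume = 0.02268 + 0.01151 = 0.03419 L, so [F-] = 0.002381/0.03419 = 0.06965 M.
Kb = Kw/Ka = 1.0e-14 / 6.8 x 10^-4 = 1.47e-11.
[OH^-] = sqrt(Kb x [F-]) = sqrt(1.47e-11 x 0.06965) = 1.01e-6 M.
pOH = 5.99, so pH = 14.00 - 5.99 = 8.01.

8.01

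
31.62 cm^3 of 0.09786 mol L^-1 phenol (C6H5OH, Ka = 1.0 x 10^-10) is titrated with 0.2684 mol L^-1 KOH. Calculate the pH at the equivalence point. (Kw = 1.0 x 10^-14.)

n(C6H5OH) = 0.09786 x 0.03162 = 0.003094 mol; V(KOH) at equivalence = 0.003094/0.2684 = 0.01153 L.
At equivalence all the acid is converted to C6H5O-; total volume = 0.03162 + 0.01153 = 0.04315 L, so [C6H5O-] = 0.003094/0.04315 = 0.07171 M.
Kb = Kw/Ka = 1.0e-14 / 1.0 x 10^-10 = 0.000100.
[OH^-] = sqrt(Kb x [C6H5O-]) = sqrt(0.000100 x 0.07171) = 0.00268 M.
pOH = 2.57, so pH = 14.00 - 2.57 = 11.43.

11.43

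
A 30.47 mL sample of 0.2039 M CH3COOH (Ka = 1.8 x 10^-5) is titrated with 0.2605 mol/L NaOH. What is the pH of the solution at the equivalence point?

n(CH3COOH) = 0.2039 x 0.03047 = 0.006213 mol; V(NaOH) at equivalence = 0.006213/0.2605 = 0.02385 L.
At equivalence all the acid is converted to CH3COO-; total volume = 0.03047 + 0.02385 = 0.05432 L, so [CH3COO-] = 0.006213/0.05432 = 0.1144 M.
Kb = Kw/Ka = 1.0e-14 / 1.8 x 10^-5 = 5.56e-10.
[OH^-] = sqrt(Kb x [CH3COO-]) = sqrt(5.56e-10 x 0.1144) = 7.97e-6 M.
pOH = 5.10, so pH = 14.00 - 5.10 = 8.90.

8.90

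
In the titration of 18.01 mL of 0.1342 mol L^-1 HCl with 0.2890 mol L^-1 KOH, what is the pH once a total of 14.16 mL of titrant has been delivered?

12.72

n(acid) = 0.1342 x 0.01801 = 0.002417 mol; n(KOH) added = 0.2890 x 0.01416 = 0.004092 mol.
Base is in excess by 0.004092 - 0.002417 = 0.001675 mol in a total volume of 0.03217 L.
[OH^-] = 0.001675/0.03217 = 0.05208 M, so pOH = 1.28 and pH = 14.00 - 1.28 = 12.72.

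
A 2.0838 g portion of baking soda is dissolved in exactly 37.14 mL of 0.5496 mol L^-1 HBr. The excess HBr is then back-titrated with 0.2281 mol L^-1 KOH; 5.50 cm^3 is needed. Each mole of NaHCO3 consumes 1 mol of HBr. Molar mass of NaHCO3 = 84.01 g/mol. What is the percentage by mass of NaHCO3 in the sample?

Total n(HBr) added = 0.5496 x 0.03714 = 0.02041 mol.
n(KOH) used = 0.2281 x 0.005500 = 0.001255 mol, which equals the excess n(HBr).
So n(HBr) consumed by the sample = 0.02041 - 0.001255 = 0.01916 mol.
n(NaHCO3) = 0.01916 / 1 = 0.01916 mol.
mass NaHCO3 = 0.01916 x 84.01 = 1.609 g, so %NaHCO3 = 1.609/2.0838 x 100 = 77.2%.

77.2%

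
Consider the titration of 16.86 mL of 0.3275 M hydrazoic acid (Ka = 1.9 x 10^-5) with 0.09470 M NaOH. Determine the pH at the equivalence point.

8.79

n(HN3) = 0.3275 x 0.01686 = 0.005522 mol; V(NaOH) at equivalence = 0.005522/0.09470 = 0.05831 L.
At equivalence all the acid is converted to N3-; total volume = 0.01686 + 0.05831 = 0.07517 L, so [N3-] = 0.005522/0.07517 = 0.07346 M.
Kb = Kw/Ka = 1.0e-14 / 1.9 x 10^-5 = 5.26e-10.
[OH^-] = sqrt(Kb x [N3-]) = sqrt(5.26e-10 x 0.07346) = 6.22e-6 M.
pOH = 5.21, so pH = 14.00 - 5.21 = 8.79.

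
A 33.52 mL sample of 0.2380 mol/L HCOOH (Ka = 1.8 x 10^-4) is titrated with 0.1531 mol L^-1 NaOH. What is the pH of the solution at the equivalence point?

n(HCOOH) = 0.2380 x 0.03352 = 0.007978 mol; V(NaOH) at equivalence = 0.007978/0.1531 = 0.05211 L.
At equivalence all the acid is converted to HCOO-; total volume = 0.03352 + 0.05211 = 0.08563 L, so [HCOO-] = 0.007978/0.08563 = 0.09317 M.
Kb = Kw/Ka = 1.0e-14 / 1.8 x 10^-4 = 5.56e-11.
[OH^-] = sqrt(Kb x [HCOO-]) = sqrt(5.56e-11 x 0.09317) = 2.28e-6 M.
pOH = 5.64, so pH = 14.00 - 5.64 = 8.36.

8.36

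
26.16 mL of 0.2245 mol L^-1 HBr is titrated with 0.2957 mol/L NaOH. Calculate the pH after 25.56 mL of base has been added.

n(acid) = 0.2245 x 0.02616 = 0.005873 mol; n(NaOH) added = 0.2957 x 0.02556 = 0.007558 mol.
Base is in excess by 0.007558 - 0.005873 = 0.001685 mol in a total volume of 0.05172 L.
[OH^-] = 0.001685/0.05172 = 0.03258 M, so pOH = 1.49 and pH = 14.00 - 1.49 = 12.51.

12.51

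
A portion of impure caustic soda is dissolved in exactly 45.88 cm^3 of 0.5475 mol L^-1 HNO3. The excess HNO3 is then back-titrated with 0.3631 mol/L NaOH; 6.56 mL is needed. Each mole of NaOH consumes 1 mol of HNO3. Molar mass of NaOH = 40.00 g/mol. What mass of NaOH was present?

Total n(HNO3) added = 0.5475 x 0.04588 = 0.02512 mol.
n(NaOH) used = 0.3631 x 0.006560 = 0.002382 mol, which equals the excess n(HNO3).
So n(HNO3) consumed by the sample = 0.02512 - 0.002382 = 0.02274 mol.
n(NaOH) = 0.02274 / 1 = 0.02274 mol.
mass = 0.02274 mol x 40.00 g/mol = 0.909 g.

0.909 g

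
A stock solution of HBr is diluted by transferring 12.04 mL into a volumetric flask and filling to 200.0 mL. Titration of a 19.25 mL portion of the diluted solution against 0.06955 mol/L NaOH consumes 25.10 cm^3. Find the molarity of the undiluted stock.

n(NaOH) = 0.06955 x 0.02510 = 0.001746 mol.
n(HBr) in the aliquot = 0.001746 mol.
[diluted HBr] = 0.001746 / 0.01925 = 0.09069 M.
Dilution factor = 200.0/12.04 = 16.61, so [stock] = 0.09069 x 16.61 = 1.51 M.

1.51 M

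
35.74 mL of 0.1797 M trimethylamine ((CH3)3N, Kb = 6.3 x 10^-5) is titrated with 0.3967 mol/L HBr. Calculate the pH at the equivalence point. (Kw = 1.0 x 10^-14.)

5.35

n((CH3)3N) = 0.1797 x 0.03574 = 0.006422 mol; V(HBr) at equivalence = 0.006422/0.3967 = 0.01619 L.
At equivalence the base is fully converted to (CH3)3NH+; total volume = 0.05193 L, so [(CH3)3NH+] = 0.006422/0.05193 = 0.1237 M.
Ka((CH3)3NH+) = Kw/Kb = 1.0e-14 / 6.3 x 10^-5 = 1.59e-10.
[H^+] = sqrt(Ka x [(CH3)3NH+]) = sqrt(1.59e-10 x 0.1237) = 4.43e-6 M.
pH = -log(4.43e-6) = 5.35.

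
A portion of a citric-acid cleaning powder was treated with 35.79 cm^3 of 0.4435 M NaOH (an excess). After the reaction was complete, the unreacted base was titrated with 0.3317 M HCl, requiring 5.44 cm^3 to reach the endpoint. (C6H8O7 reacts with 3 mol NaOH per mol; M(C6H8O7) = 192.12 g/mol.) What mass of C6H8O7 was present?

Total n(NaOH) added = 0.4435 x 0.03579 = 0.01587 mol.
n(HCl) used = 0.3317 x 0.005440 = 0.001804 mol, which equals the excess n(NaOH).
So n(NaOH) consumed by the sample = 0.01587 - 0.001804 = 0.01407 mol.
n(C6H8O7) = 0.01407 / 3 = 0.004689 mol.
mass = 0.004689 mol x 192.12 g/mol = 0.901 g.

0.901 g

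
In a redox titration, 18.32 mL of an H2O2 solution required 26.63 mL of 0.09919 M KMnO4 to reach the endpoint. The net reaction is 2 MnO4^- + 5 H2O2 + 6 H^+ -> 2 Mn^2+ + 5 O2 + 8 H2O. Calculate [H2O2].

0.360 M

n(KMnO4) = 0.09919 x 0.02663 = 0.002641 mol.
From the balanced equation, 2 mol KMnO4 reacts with 5 mol H2O2, so n(H2O2) = 0.002641 x 5/2 = 0.006604 mol.
[H2O2] = 0.006604 / 0.01832 L = 0.360 M.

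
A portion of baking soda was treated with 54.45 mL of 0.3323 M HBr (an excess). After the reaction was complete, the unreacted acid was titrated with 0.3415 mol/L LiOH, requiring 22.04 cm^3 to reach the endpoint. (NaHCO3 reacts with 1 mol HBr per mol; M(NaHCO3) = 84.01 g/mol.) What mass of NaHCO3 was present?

0.888 g

Total n(HBr) added = 0.3323 x 0.05445 = 0.01809 mol.
n(LiOH) used = 0.3415 x 0.02204 = 0.007527 mol, which equals the excess n(HBr).
So n(HBr) consumed by the sample = 0.01809 - 0.007527 = 0.01057 mol.
n(NaHCO3) = 0.01057 / 1 = 0.01057 mol.
mass = 0.01057 mol x 84.01 g/mol = 0.888 g.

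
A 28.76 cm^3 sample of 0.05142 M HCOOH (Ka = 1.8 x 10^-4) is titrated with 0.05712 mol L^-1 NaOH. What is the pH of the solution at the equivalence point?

n(HCOOH) = 0.05142 x 0.02876 = 0.001479 mol; V(NaOH) at equivalence = 0.001479/0.05712 = 0.02589 L.
At equivalence all the acid is converted to HCOO-; total volume = 0.02876 + 0.02589 = 0.05465 L, so [HCOO-] = 0.001479/0.05465 = 0.02706 M.
Kb = Kw/Ka = 1.0e-14 / 1.8 x 10^-4 = 5.56e-11.
[OH^-] = sqrt(Kb x [HCOO-]) = sqrt(5.56e-11 x 0.02706) = 1.23e-6 M.
pOH = 5.91, so pH = 14.00 - 5.91 = 8.09.

8.09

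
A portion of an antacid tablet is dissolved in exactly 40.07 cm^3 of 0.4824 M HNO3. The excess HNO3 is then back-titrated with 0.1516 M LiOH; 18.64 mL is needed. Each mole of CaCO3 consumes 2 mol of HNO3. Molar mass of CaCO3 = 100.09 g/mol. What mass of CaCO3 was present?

Total n(HNO3) added = 0.4824 x 0.04007 = 0.01933 mol.
n(LiOH) used = 0.1516 x 0.01864 = 0.002826 mol, which equals the excess n(HNO3).
So n(HNO3) consumed by the sample = 0.01933 - 0.002826 = 0.01650 mol.
n(CaCO3) = 0.01650 / 2 = 0.008252 mol.
mass = 0.008252 mol x 100.09 g/mol = 0.826 g.

0.826 g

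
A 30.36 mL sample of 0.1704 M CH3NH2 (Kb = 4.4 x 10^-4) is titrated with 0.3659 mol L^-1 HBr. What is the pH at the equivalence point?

n(CH3NH2) = 0.1704 x 0.03036 = 0.005173 mol; V(HBr) at equivalence = 0.005173/0.3659 = 0.01414 L.
At equivalence the base is fully converted to CH3NH3+; total volume = 0.04450 L, so [CH3NH3+] = 0.005173/0.04450 = 0.1163 M.
Ka(CH3NH3+) = Kw/Kb = 1.0e-14 / 4.4 x 10^-4 = 2.27e-11.
[H^+] = sqrt(Ka x [CH3NH3+]) = sqrt(2.27e-11 x 0.1163) = 1.63e-6 M.
pH = -log(1.63e-6) = 5.79.

5.79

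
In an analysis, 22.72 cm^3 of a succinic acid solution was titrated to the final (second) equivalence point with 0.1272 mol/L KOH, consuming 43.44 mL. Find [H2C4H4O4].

n(KOH) = 0.1272 x 0.04344 = 0.005526 mol.
At the final (second) equivalence point, 2 mol OH^- react per mol H2C4H4O4, so n(H2C4H4O4) = 0.005526 / 2 = 0.002763 mol.
[H2C4H4O4] = 0.002763 / 0.02272 L = 0.122 M.

0.122 M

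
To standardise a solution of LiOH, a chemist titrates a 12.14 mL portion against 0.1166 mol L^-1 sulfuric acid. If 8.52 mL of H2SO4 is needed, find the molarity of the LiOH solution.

n(H2SO4) delivered = 0.1166 x 0.008520 = 0.0009934 mol.
The reaction is 2 LiOH + 1 H2SO4, so n(LiOH) = 0.0009934 x 2/1 = 0.001987 mol.
[LiOH] = 0.001987 mol / 0.01214 L = 0.164 M.

0.164 M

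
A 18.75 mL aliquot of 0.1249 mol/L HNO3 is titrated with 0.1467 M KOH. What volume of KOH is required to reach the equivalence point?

16.0 mL

n(HNO3) = 0.1249 mol/L x 0.01875 L = 0.002342 mol.
At equivalence n(KOH) = n(HNO3) = 0.002342 mol.
V(KOH) = 0.002342 / 0.1467 = 0.01596 L = 16.0 mL.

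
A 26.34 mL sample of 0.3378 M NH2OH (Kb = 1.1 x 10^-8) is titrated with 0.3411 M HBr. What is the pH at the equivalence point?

3.41

n(NH2OH) = 0.3378 x 0.02634 = 0.008898 mol; V(HBr) at equivalence = 0.008898/0.3411 = 0.02609 L.
At equivalence the base is fully converted to NH3OH+; total volume = 0.05243 L, so [NH3OH+] = 0.008898/0.05243 = 0.1697 M.
Ka(NH3OH+) = Kw/Kb = 1.0e-14 / 1.1 x 10^-8 = 9.09e-7.
[H^+] = sqrt(Ka x [NH3OH+]) = sqrt(9.09e-7 x 0.1697) = 0.000393 M.
pH = -log(0.000393) = 3.41.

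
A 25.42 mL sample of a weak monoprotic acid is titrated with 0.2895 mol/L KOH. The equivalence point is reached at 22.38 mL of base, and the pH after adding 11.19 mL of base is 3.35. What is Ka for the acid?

11.19 mL is half of the equivalence volume, so this is the half-equivalence point where [HA] = [A^-].
At half-equivalence pH = pKa, so pKa = 3.35.
Ka = 10^(-3.35) = 4.5 x 10^-4.

4.5 x 10^-4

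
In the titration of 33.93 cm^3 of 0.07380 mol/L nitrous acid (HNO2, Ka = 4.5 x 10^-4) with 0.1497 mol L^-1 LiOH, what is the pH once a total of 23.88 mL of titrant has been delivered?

n(acid) = 0.07380 x 0.03393 = 0.002504 mol; n(LiOH) added = 0.1497 x 0.02388 = 0.003575 mol.
Base is in excess by 0.003575 - 0.002504 = 0.001071 mol in a total volume of 0.05781 L.
[OH^-] = 0.001071/0.05781 = 0.01852 M, so pOH = 1.73 and pH = 14.00 - 1.73 = 12.27.

12.27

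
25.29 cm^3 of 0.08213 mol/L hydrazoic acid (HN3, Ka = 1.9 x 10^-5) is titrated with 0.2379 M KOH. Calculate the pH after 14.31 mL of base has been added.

12.53

n(acid) = 0.08213 x 0.02529 = 0.002077 mol; n(KOH) added = 0.2379 x 0.01431 = 0.003404 mol.
Base is in excess by 0.003404 - 0.002077 = 0.001327 mol in a total volume of 0.03960 L.
[OH^-] = 0.001327/0.03960 = 0.03352 M, so pOH = 1.47 and pH = 14.00 - 1.47 = 12.53.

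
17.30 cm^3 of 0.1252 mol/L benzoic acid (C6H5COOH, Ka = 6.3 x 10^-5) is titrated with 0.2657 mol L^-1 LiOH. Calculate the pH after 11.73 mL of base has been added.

12.52

n(acid) = 0.1252 x 0.01730 = 0.002166 mol; n(LiOH) added = 0.2657 x 0.01173 = 0.003117 mol.
Base is in excess by 0.003117 - 0.002166 = 0.0009507 mol in a total volume of 0.02903 L.
[OH^-] = 0.0009507/0.02903 = 0.03275 M, so pOH = 1.48 and pH = 14.00 - 1.48 = 12.52.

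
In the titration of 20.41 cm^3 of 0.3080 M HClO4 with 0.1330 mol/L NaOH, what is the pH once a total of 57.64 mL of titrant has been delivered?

n(acid) = 0.3080 x 0.02041 = 0.006286 mol; n(NaOH) added = 0.1330 x 0.05764 = 0.007666 mol.
Base is in excess by 0.007666 - 0.006286 = 0.001380 mol in a total volume of 0.07805 L.
[OH^-] = 0.001380/0.07805 = 0.01768 M, so pOH = 1.75 and pH = 14.00 - 1.75 = 12.25.

12.25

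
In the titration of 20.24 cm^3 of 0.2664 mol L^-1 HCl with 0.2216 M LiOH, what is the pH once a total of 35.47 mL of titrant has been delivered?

12.65

n(acid) = 0.2664 x 0.02024 = 0.005392 mol; n(LiOH) added = 0.2216 x 0.03547 = 0.007860 mol.
Base is in excess by 0.007860 - 0.005392 = 0.002468 mol in a total volume of 0.05571 L.
[OH^-] = 0.002468/0.05571 = 0.04430 M, so pOH = 1.35 and pH = 14.00 - 1.35 = 12.65.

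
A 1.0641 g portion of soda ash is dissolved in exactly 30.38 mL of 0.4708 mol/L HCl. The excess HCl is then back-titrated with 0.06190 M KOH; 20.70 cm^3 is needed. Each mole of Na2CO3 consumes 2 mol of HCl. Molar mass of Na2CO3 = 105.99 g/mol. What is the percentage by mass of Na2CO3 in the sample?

64.9%

Total n(HCl) added = 0.4708 x 0.03038 = 0.01430 mol.
n(KOH) used = 0.06190 x 0.02070 = 0.001281 mol, which equals the excess n(HCl).
So n(HCl) consumed by the sample = 0.01430 - 0.001281 = 0.01302 mol.
n(Na2CO3) = 0.01302 / 2 = 0.006511 mol.
mass Na2CO3 = 0.006511 x 105.99 = 0.6901 g, so %Na2CO3 = 0.6901/1.0641 x 100 = 64.9%.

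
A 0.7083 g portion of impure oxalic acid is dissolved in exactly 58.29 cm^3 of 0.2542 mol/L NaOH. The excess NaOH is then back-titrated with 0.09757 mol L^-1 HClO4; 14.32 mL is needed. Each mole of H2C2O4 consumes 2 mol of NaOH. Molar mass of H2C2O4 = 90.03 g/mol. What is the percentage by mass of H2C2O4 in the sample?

Total n(NaOH) added = 0.2542 x 0.05829 = 0.01482 mol.
n(HClO4) used = 0.09757 x 0.01432 = 0.001397 mol, which equals the excess n(NaOH).
So n(NaOH) consumed by the sample = 0.01482 - 0.001397 = 0.01342 mol.
n(H2C2O4) = 0.01342 / 2 = 0.006710 mol.
mass H2C2O4 = 0.006710 x 90.03 = 0.6041 g, so %H2C2O4 = 0.6041/0.7083 x 100 = 85.3%.

85.3%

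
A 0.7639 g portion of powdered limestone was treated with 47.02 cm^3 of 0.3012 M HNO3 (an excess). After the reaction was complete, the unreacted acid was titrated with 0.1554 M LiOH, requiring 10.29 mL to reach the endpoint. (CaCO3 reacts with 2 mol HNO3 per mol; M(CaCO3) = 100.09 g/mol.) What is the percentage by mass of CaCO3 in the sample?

82.3%

Total n(HNO3) added = 0.3012 x 0.04702 = 0.01416 mol.
n(LiOH) used = 0.1554 x 0.01029 = 0.001599 mol, which equals the excess n(HNO3).
So n(HNO3) consumed by the sample = 0.01416 - 0.001599 = 0.01256 mol.
n(CaCO3) = 0.01256 / 2 = 0.006282 mol.
mass CaCO3 = 0.006282 x 100.09 = 0.6287 g, so %CaCO3 = 0.6287/0.7639 x 100 = 82.3%.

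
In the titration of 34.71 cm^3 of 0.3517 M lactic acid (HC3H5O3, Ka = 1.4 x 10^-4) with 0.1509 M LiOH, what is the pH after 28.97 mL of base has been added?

Initial n(HC3H5O3) = 0.3517 x 0.03471 = 0.01221 mol.
n(LiOH) added = 0.1509 x 0.02897 = 0.004372 mol, converting that many moles of HC3H5O3 to C3H5O3-.
Remaining n(HC3H5O3) = 0.007836 mol; n(C3H5O3-) = 0.004372 mol.
By Henderson-Hasselbalch, pH = pKa + log([A^-]/[HA]) = 3.85 + log(0.004372/0.007836) = 3.85 + (-0.25) = 3.60.

3.60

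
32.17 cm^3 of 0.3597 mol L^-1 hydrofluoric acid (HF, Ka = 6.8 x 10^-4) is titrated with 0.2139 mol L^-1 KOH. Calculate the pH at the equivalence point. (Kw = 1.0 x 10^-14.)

8.15

n(HF) = 0.3597 x 0.03217 = 0.01157 mol; V(KOH) at equivalence = 0.01157/0.2139 = 0.05410 L.
At equivalence all the acid is converted to F-; total volume = 0.03217 + 0.05410 = 0.08627 L, so [F-] = 0.01157/0.08627 = 0.1341 M.
Kb = Kw/Ka = 1.0e-14 / 6.8 x 10^-4 = 1.47e-11.
[OH^-] = sqrt(Kb x [F-]) = sqrt(1.47e-11 x 0.1341) = 1.40e-6 M.
pOH = 5.85, so pH = 14.00 - 5.85 = 8.15.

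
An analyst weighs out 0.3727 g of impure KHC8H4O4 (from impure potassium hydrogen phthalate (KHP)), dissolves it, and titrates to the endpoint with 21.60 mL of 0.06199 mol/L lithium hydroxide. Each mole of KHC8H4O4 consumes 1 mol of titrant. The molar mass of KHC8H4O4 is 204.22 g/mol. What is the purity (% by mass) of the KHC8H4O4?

n(LiOH) = 0.06199 x 0.02160 = 0.001339 mol.
n(KHC8H4O4) = 0.001339 / 1 = 0.001339 mol.
mass of KHC8H4O4 = 0.001339 x 204.22 = 0.2734 g.
% purity = 0.2734 / 0.3727 x 100 = 73.4%.

73.4%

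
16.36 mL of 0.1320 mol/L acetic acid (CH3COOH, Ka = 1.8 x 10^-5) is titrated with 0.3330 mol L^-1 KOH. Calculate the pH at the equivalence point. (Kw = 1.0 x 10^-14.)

n(CH3COOH) = 0.1320 x 0.01636 = 0.002160 mol; V(KOH) at equivalence = 0.002160/0.3330 = 0.006485 L.
At equivalence all the acid is converted to CH3COO-; total volume = 0.01636 + 0.006485 = 0.02285 L, so [CH3COO-] = 0.002160/0.02285 = 0.09453 M.
Kb = Kw/Ka = 1.0e-14 / 1.8 x 10^-5 = 5.56e-10.
[OH^-] = sqrt(Kb x [CH3COO-]) = sqrt(5.56e-10 x 0.09453) = 7.25e-6 M.
pOH = 5.14, so pH = 14.00 - 5.14 = 8.86.

8.86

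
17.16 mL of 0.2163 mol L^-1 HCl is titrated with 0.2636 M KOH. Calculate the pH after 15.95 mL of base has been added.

n(acid) = 0.2163 x 0.01716 = 0.003712 mol; n(KOH) added = 0.2636 x 0.01595 = 0.004204 mol.
Base is in excess by 0.004204 - 0.003712 = 0.0004927 mol in a total volume of 0.03311 L.
[OH^-] = 0.0004927/0.03311 = 0.01488 M, so pOH = 1.83 and pH = 14.00 - 1.83 = 12.17.

12.17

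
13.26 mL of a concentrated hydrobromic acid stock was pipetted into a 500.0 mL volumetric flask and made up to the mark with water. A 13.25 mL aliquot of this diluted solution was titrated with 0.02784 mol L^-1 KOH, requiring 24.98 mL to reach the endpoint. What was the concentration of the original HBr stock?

n(KOH) = 0.02784 x 0.02498 = 0.0006954 mol.
n(HBr) in the aliquot = 0.0006954 mol.
[diluted HBr] = 0.0006954 / 0.01325 = 0.05249 M.
Dilution factor = 500.0/13.26 = 37.71, so [stock] = 0.05249 x 37.71 = 1.98 M.

1.98 M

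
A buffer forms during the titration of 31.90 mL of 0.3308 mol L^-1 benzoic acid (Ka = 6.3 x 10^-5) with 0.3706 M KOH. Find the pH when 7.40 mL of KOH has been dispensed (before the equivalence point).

Initial n(C6H5COOH) = 0.3308 x 0.03190 = 0.01055 mol.
n(KOH) added = 0.3706 x 0.007400 = 0.002742 mol, converting that many moles of C6H5COOH to C6H5COO-.
Remaining n(C6H5COOH) = 0.007810 mol; n(C6H5COO-) = 0.002742 mol.
By Henderson-Hasselbalch, pH = pKa + log([A^-]/[HA]) = 4.20 + log(0.002742/0.007810) = 4.20 + (-0.45) = 3.75.

3.75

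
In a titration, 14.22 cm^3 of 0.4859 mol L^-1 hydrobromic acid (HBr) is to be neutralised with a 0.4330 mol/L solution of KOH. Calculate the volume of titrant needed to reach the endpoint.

16.0 mL

n(HBr) = 0.4859 mol/L x 0.01422 L = 0.006909 mol.
At equivalence n(KOH) = n(HBr) = 0.006909 mol.
V(KOH) = 0.006909 / 0.4330 = 0.01596 L = 16.0 mL.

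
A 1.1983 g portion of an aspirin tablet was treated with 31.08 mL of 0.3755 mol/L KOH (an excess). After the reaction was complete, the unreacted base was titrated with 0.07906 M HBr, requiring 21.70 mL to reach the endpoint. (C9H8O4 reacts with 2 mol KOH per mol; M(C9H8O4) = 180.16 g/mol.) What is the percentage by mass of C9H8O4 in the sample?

74.8%

Total n(KOH) added = 0.3755 x 0.03108 = 0.01167 mol.
n(HBr) used = 0.07906 x 0.02170 = 0.001716 mol, which equals the excess n(KOH).
So n(KOH) consumed by the sample = 0.01167 - 0.001716 = 0.009955 mol.
n(C9H8O4) = 0.009955 / 2 = 0.004977 mol.
mass C9H8O4 = 0.004977 x 180.16 = 0.8967 g, so %C9H8O4 = 0.8967/1.1983 x 100 = 74.8%.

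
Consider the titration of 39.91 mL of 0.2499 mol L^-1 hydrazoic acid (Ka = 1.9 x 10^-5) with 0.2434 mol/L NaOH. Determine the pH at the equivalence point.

n(HN3) = 0.2499 x 0.03991 = 0.009974 mol; V(NaOH) at equivalence = 0.009974/0.2434 = 0.04098 L.
At equivalence all the acid is converted to N3-; total volume = 0.03991 + 0.04098 = 0.08089 L, so [N3-] = 0.009974/0.08089 = 0.1233 M.
Kb = Kw/Ka = 1.0e-14 / 1.9 x 10^-5 = 5.26e-10.
[OH^-] = sqrt(Kb x [N3-]) = sqrt(5.26e-10 x 0.1233) = 8.06e-6 M.
pOH = 5.09, so pH = 14.00 - 5.09 = 8.91.

8.91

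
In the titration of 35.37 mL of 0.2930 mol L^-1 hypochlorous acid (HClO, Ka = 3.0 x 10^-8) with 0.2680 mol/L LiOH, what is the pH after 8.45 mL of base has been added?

Initial n(HClO) = 0.2930 x 0.03537 = 0.01036 mol.
n(LiOH) added = 0.2680 x 0.008450 = 0.002265 mol, converting that many moles of HClO to ClO-.
Remaining n(HClO) = 0.008099 mol; n(ClO-) = 0.002265 mol.
By Henderson-Hasselbalch, pH = pKa + log([A^-]/[HA]) = 7.52 + log(0.002265/0.008099) = 7.52 + (-0.55) = 6.97.

6.97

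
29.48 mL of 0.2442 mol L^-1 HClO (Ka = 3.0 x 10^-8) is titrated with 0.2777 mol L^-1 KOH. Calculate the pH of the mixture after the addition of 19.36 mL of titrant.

7.99

Initial n(HClO) = 0.2442 x 0.02948 = 0.007199 mol.
n(KOH) added = 0.2777 x 0.01936 = 0.005376 mol, converting that many moles of HClO to ClO-.
Remaining n(HClO) = 0.001823 mol; n(ClO-) = 0.005376 mol.
By Henderson-Hasselbalch, pH = pKa + log([A^-]/[HA]) = 7.52 + log(0.005376/0.001823) = 7.52 + (+0.47) = 7.99.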